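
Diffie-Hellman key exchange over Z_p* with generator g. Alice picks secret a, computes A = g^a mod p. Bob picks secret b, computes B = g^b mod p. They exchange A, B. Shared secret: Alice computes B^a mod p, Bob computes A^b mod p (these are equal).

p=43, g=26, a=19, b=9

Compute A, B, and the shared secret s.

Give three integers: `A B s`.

A = 26^19 mod 43  (bits of 19 = 10011)
  bit 0 = 1: r = r^2 * 26 mod 43 = 1^2 * 26 = 1*26 = 26
  bit 1 = 0: r = r^2 mod 43 = 26^2 = 31
  bit 2 = 0: r = r^2 mod 43 = 31^2 = 15
  bit 3 = 1: r = r^2 * 26 mod 43 = 15^2 * 26 = 10*26 = 2
  bit 4 = 1: r = r^2 * 26 mod 43 = 2^2 * 26 = 4*26 = 18
  -> A = 18
B = 26^9 mod 43  (bits of 9 = 1001)
  bit 0 = 1: r = r^2 * 26 mod 43 = 1^2 * 26 = 1*26 = 26
  bit 1 = 0: r = r^2 mod 43 = 26^2 = 31
  bit 2 = 0: r = r^2 mod 43 = 31^2 = 15
  bit 3 = 1: r = r^2 * 26 mod 43 = 15^2 * 26 = 10*26 = 2
  -> B = 2
s = B^a = 2^19 mod 43  (bits of 19 = 10011)
  bit 0 = 1: r = r^2 * 2 mod 43 = 1^2 * 2 = 1*2 = 2
  bit 1 = 0: r = r^2 mod 43 = 2^2 = 4
  bit 2 = 0: r = r^2 mod 43 = 4^2 = 16
  bit 3 = 1: r = r^2 * 2 mod 43 = 16^2 * 2 = 41*2 = 39
  bit 4 = 1: r = r^2 * 2 mod 43 = 39^2 * 2 = 16*2 = 32
  -> s = B^a = 32

Answer: 18 2 32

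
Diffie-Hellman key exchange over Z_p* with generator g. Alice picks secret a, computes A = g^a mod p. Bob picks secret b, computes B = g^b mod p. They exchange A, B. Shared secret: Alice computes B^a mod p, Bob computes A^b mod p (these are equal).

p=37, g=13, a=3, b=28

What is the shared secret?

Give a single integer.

A = 13^3 mod 37  (bits of 3 = 11)
  bit 0 = 1: r = r^2 * 13 mod 37 = 1^2 * 13 = 1*13 = 13
  bit 1 = 1: r = r^2 * 13 mod 37 = 13^2 * 13 = 21*13 = 14
  -> A = 14
B = 13^28 mod 37  (bits of 28 = 11100)
  bit 0 = 1: r = r^2 * 13 mod 37 = 1^2 * 13 = 1*13 = 13
  bit 1 = 1: r = r^2 * 13 mod 37 = 13^2 * 13 = 21*13 = 14
  bit 2 = 1: r = r^2 * 13 mod 37 = 14^2 * 13 = 11*13 = 32
  bit 3 = 0: r = r^2 mod 37 = 32^2 = 25
  bit 4 = 0: r = r^2 mod 37 = 25^2 = 33
  -> B = 33
s = B^a = 33^3 mod 37  (bits of 3 = 11)
  bit 0 = 1: r = r^2 * 33 mod 37 = 1^2 * 33 = 1*33 = 33
  bit 1 = 1: r = r^2 * 33 mod 37 = 33^2 * 33 = 16*33 = 10
  -> s = B^a = 10

Answer: 10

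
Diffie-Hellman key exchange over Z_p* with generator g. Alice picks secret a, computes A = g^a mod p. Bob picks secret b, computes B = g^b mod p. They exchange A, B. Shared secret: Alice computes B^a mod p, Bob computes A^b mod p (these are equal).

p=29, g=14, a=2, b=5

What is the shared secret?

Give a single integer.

A = 14^2 mod 29  (bits of 2 = 10)
  bit 0 = 1: r = r^2 * 14 mod 29 = 1^2 * 14 = 1*14 = 14
  bit 1 = 0: r = r^2 mod 29 = 14^2 = 22
  -> A = 22
B = 14^5 mod 29  (bits of 5 = 101)
  bit 0 = 1: r = r^2 * 14 mod 29 = 1^2 * 14 = 1*14 = 14
  bit 1 = 0: r = r^2 mod 29 = 14^2 = 22
  bit 2 = 1: r = r^2 * 14 mod 29 = 22^2 * 14 = 20*14 = 19
  -> B = 19
s = B^a = 19^2 mod 29  (bits of 2 = 10)
  bit 0 = 1: r = r^2 * 19 mod 29 = 1^2 * 19 = 1*19 = 19
  bit 1 = 0: r = r^2 mod 29 = 19^2 = 13
  -> s = B^a = 13

Answer: 13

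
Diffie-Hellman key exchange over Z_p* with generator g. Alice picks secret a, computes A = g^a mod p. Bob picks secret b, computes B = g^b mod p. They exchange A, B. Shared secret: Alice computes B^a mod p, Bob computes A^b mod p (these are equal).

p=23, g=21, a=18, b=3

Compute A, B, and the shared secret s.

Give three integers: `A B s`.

Answer: 13 15 12

Derivation:
A = 21^18 mod 23  (bits of 18 = 10010)
  bit 0 = 1: r = r^2 * 21 mod 23 = 1^2 * 21 = 1*21 = 21
  bit 1 = 0: r = r^2 mod 23 = 21^2 = 4
  bit 2 = 0: r = r^2 mod 23 = 4^2 = 16
  bit 3 = 1: r = r^2 * 21 mod 23 = 16^2 * 21 = 3*21 = 17
  bit 4 = 0: r = r^2 mod 23 = 17^2 = 13
  -> A = 13
B = 21^3 mod 23  (bits of 3 = 11)
  bit 0 = 1: r = r^2 * 21 mod 23 = 1^2 * 21 = 1*21 = 21
  bit 1 = 1: r = r^2 * 21 mod 23 = 21^2 * 21 = 4*21 = 15
  -> B = 15
s = B^a = 15^18 mod 23  (bits of 18 = 10010)
  bit 0 = 1: r = r^2 * 15 mod 23 = 1^2 * 15 = 1*15 = 15
  bit 1 = 0: r = r^2 mod 23 = 15^2 = 18
  bit 2 = 0: r = r^2 mod 23 = 18^2 = 2
  bit 3 = 1: r = r^2 * 15 mod 23 = 2^2 * 15 = 4*15 = 14
  bit 4 = 0: r = r^2 mod 23 = 14^2 = 12
  -> s = B^a = 12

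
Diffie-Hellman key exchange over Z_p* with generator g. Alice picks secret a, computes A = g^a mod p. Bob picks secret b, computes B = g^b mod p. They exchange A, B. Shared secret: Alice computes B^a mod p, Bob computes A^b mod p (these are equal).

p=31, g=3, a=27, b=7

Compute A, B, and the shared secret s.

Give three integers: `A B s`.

Answer: 23 17 29

Derivation:
A = 3^27 mod 31  (bits of 27 = 11011)
  bit 0 = 1: r = r^2 * 3 mod 31 = 1^2 * 3 = 1*3 = 3
  bit 1 = 1: r = r^2 * 3 mod 31 = 3^2 * 3 = 9*3 = 27
  bit 2 = 0: r = r^2 mod 31 = 27^2 = 16
  bit 3 = 1: r = r^2 * 3 mod 31 = 16^2 * 3 = 8*3 = 24
  bit 4 = 1: r = r^2 * 3 mod 31 = 24^2 * 3 = 18*3 = 23
  -> A = 23
B = 3^7 mod 31  (bits of 7 = 111)
  bit 0 = 1: r = r^2 * 3 mod 31 = 1^2 * 3 = 1*3 = 3
  bit 1 = 1: r = r^2 * 3 mod 31 = 3^2 * 3 = 9*3 = 27
  bit 2 = 1: r = r^2 * 3 mod 31 = 27^2 * 3 = 16*3 = 17
  -> B = 17
s = B^a = 17^27 mod 31  (bits of 27 = 11011)
  bit 0 = 1: r = r^2 * 17 mod 31 = 1^2 * 17 = 1*17 = 17
  bit 1 = 1: r = r^2 * 17 mod 31 = 17^2 * 17 = 10*17 = 15
  bit 2 = 0: r = r^2 mod 31 = 15^2 = 8
  bit 3 = 1: r = r^2 * 17 mod 31 = 8^2 * 17 = 2*17 = 3
  bit 4 = 1: r = r^2 * 17 mod 31 = 3^2 * 17 = 9*17 = 29
  -> s = B^a = 29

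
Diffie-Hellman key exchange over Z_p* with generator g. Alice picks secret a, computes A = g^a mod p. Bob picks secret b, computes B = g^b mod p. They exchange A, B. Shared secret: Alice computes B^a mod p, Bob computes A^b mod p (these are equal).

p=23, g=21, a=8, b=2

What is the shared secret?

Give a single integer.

A = 21^8 mod 23  (bits of 8 = 1000)
  bit 0 = 1: r = r^2 * 21 mod 23 = 1^2 * 21 = 1*21 = 21
  bit 1 = 0: r = r^2 mod 23 = 21^2 = 4
  bit 2 = 0: r = r^2 mod 23 = 4^2 = 16
  bit 3 = 0: r = r^2 mod 23 = 16^2 = 3
  -> A = 3
B = 21^2 mod 23  (bits of 2 = 10)
  bit 0 = 1: r = r^2 * 21 mod 23 = 1^2 * 21 = 1*21 = 21
  bit 1 = 0: r = r^2 mod 23 = 21^2 = 4
  -> B = 4
s = B^a = 4^8 mod 23  (bits of 8 = 1000)
  bit 0 = 1: r = r^2 * 4 mod 23 = 1^2 * 4 = 1*4 = 4
  bit 1 = 0: r = r^2 mod 23 = 4^2 = 16
  bit 2 = 0: r = r^2 mod 23 = 16^2 = 3
  bit 3 = 0: r = r^2 mod 23 = 3^2 = 9
  -> s = B^a = 9

Answer: 9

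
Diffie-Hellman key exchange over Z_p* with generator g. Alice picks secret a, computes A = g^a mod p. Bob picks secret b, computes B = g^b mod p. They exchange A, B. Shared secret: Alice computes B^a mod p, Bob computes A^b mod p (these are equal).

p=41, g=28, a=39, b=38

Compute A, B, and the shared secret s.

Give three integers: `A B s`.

A = 28^39 mod 41  (bits of 39 = 100111)
  bit 0 = 1: r = r^2 * 28 mod 41 = 1^2 * 28 = 1*28 = 28
  bit 1 = 0: r = r^2 mod 41 = 28^2 = 5
  bit 2 = 0: r = r^2 mod 41 = 5^2 = 25
  bit 3 = 1: r = r^2 * 28 mod 41 = 25^2 * 28 = 10*28 = 34
  bit 4 = 1: r = r^2 * 28 mod 41 = 34^2 * 28 = 8*28 = 19
  bit 5 = 1: r = r^2 * 28 mod 41 = 19^2 * 28 = 33*28 = 22
  -> A = 22
B = 28^38 mod 41  (bits of 38 = 100110)
  bit 0 = 1: r = r^2 * 28 mod 41 = 1^2 * 28 = 1*28 = 28
  bit 1 = 0: r = r^2 mod 41 = 28^2 = 5
  bit 2 = 0: r = r^2 mod 41 = 5^2 = 25
  bit 3 = 1: r = r^2 * 28 mod 41 = 25^2 * 28 = 10*28 = 34
  bit 4 = 1: r = r^2 * 28 mod 41 = 34^2 * 28 = 8*28 = 19
  bit 5 = 0: r = r^2 mod 41 = 19^2 = 33
  -> B = 33
s = B^a = 33^39 mod 41  (bits of 39 = 100111)
  bit 0 = 1: r = r^2 * 33 mod 41 = 1^2 * 33 = 1*33 = 33
  bit 1 = 0: r = r^2 mod 41 = 33^2 = 23
  bit 2 = 0: r = r^2 mod 41 = 23^2 = 37
  bit 3 = 1: r = r^2 * 33 mod 41 = 37^2 * 33 = 16*33 = 36
  bit 4 = 1: r = r^2 * 33 mod 41 = 36^2 * 33 = 25*33 = 5
  bit 5 = 1: r = r^2 * 33 mod 41 = 5^2 * 33 = 25*33 = 5
  -> s = B^a = 5

Answer: 22 33 5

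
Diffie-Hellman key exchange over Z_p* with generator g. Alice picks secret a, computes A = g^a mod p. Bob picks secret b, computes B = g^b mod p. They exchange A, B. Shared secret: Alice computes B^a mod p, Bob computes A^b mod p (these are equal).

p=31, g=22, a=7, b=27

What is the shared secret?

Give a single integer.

A = 22^7 mod 31  (bits of 7 = 111)
  bit 0 = 1: r = r^2 * 22 mod 31 = 1^2 * 22 = 1*22 = 22
  bit 1 = 1: r = r^2 * 22 mod 31 = 22^2 * 22 = 19*22 = 15
  bit 2 = 1: r = r^2 * 22 mod 31 = 15^2 * 22 = 8*22 = 21
  -> A = 21
B = 22^27 mod 31  (bits of 27 = 11011)
  bit 0 = 1: r = r^2 * 22 mod 31 = 1^2 * 22 = 1*22 = 22
  bit 1 = 1: r = r^2 * 22 mod 31 = 22^2 * 22 = 19*22 = 15
  bit 2 = 0: r = r^2 mod 31 = 15^2 = 8
  bit 3 = 1: r = r^2 * 22 mod 31 = 8^2 * 22 = 2*22 = 13
  bit 4 = 1: r = r^2 * 22 mod 31 = 13^2 * 22 = 14*22 = 29
  -> B = 29
s = B^a = 29^7 mod 31  (bits of 7 = 111)
  bit 0 = 1: r = r^2 * 29 mod 31 = 1^2 * 29 = 1*29 = 29
  bit 1 = 1: r = r^2 * 29 mod 31 = 29^2 * 29 = 4*29 = 23
  bit 2 = 1: r = r^2 * 29 mod 31 = 23^2 * 29 = 2*29 = 27
  -> s = B^a = 27

Answer: 27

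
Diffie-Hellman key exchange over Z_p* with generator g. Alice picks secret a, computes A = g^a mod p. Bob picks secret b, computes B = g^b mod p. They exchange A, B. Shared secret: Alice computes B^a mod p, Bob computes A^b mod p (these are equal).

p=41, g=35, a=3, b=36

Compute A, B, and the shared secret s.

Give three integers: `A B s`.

Answer: 30 23 31

Derivation:
A = 35^3 mod 41  (bits of 3 = 11)
  bit 0 = 1: r = r^2 * 35 mod 41 = 1^2 * 35 = 1*35 = 35
  bit 1 = 1: r = r^2 * 35 mod 41 = 35^2 * 35 = 36*35 = 30
  -> A = 30
B = 35^36 mod 41  (bits of 36 = 100100)
  bit 0 = 1: r = r^2 * 35 mod 41 = 1^2 * 35 = 1*35 = 35
  bit 1 = 0: r = r^2 mod 41 = 35^2 = 36
  bit 2 = 0: r = r^2 mod 41 = 36^2 = 25
  bit 3 = 1: r = r^2 * 35 mod 41 = 25^2 * 35 = 10*35 = 22
  bit 4 = 0: r = r^2 mod 41 = 22^2 = 33
  bit 5 = 0: r = r^2 mod 41 = 33^2 = 23
  -> B = 23
s = B^a = 23^3 mod 41  (bits of 3 = 11)
  bit 0 = 1: r = r^2 * 23 mod 41 = 1^2 * 23 = 1*23 = 23
  bit 1 = 1: r = r^2 * 23 mod 41 = 23^2 * 23 = 37*23 = 31
  -> s = B^a = 31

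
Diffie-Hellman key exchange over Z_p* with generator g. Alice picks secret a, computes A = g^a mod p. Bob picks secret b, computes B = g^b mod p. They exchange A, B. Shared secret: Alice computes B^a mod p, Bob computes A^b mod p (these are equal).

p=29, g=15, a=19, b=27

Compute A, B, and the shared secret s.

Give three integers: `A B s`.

Answer: 19 2 26

Derivation:
A = 15^19 mod 29  (bits of 19 = 10011)
  bit 0 = 1: r = r^2 * 15 mod 29 = 1^2 * 15 = 1*15 = 15
  bit 1 = 0: r = r^2 mod 29 = 15^2 = 22
  bit 2 = 0: r = r^2 mod 29 = 22^2 = 20
  bit 3 = 1: r = r^2 * 15 mod 29 = 20^2 * 15 = 23*15 = 26
  bit 4 = 1: r = r^2 * 15 mod 29 = 26^2 * 15 = 9*15 = 19
  -> A = 19
B = 15^27 mod 29  (bits of 27 = 11011)
  bit 0 = 1: r = r^2 * 15 mod 29 = 1^2 * 15 = 1*15 = 15
  bit 1 = 1: r = r^2 * 15 mod 29 = 15^2 * 15 = 22*15 = 11
  bit 2 = 0: r = r^2 mod 29 = 11^2 = 5
  bit 3 = 1: r = r^2 * 15 mod 29 = 5^2 * 15 = 25*15 = 27
  bit 4 = 1: r = r^2 * 15 mod 29 = 27^2 * 15 = 4*15 = 2
  -> B = 2
s = B^a = 2^19 mod 29  (bits of 19 = 10011)
  bit 0 = 1: r = r^2 * 2 mod 29 = 1^2 * 2 = 1*2 = 2
  bit 1 = 0: r = r^2 mod 29 = 2^2 = 4
  bit 2 = 0: r = r^2 mod 29 = 4^2 = 16
  bit 3 = 1: r = r^2 * 2 mod 29 = 16^2 * 2 = 24*2 = 19
  bit 4 = 1: r = r^2 * 2 mod 29 = 19^2 * 2 = 13*2 = 26
  -> s = B^a = 26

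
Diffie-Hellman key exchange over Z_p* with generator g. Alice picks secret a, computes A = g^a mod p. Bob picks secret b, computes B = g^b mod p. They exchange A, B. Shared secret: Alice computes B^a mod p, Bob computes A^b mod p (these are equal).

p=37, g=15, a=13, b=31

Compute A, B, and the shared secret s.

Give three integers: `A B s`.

A = 15^13 mod 37  (bits of 13 = 1101)
  bit 0 = 1: r = r^2 * 15 mod 37 = 1^2 * 15 = 1*15 = 15
  bit 1 = 1: r = r^2 * 15 mod 37 = 15^2 * 15 = 3*15 = 8
  bit 2 = 0: r = r^2 mod 37 = 8^2 = 27
  bit 3 = 1: r = r^2 * 15 mod 37 = 27^2 * 15 = 26*15 = 20
  -> A = 20
B = 15^31 mod 37  (bits of 31 = 11111)
  bit 0 = 1: r = r^2 * 15 mod 37 = 1^2 * 15 = 1*15 = 15
  bit 1 = 1: r = r^2 * 15 mod 37 = 15^2 * 15 = 3*15 = 8
  bit 2 = 1: r = r^2 * 15 mod 37 = 8^2 * 15 = 27*15 = 35
  bit 3 = 1: r = r^2 * 15 mod 37 = 35^2 * 15 = 4*15 = 23
  bit 4 = 1: r = r^2 * 15 mod 37 = 23^2 * 15 = 11*15 = 17
  -> B = 17
s = B^a = 17^13 mod 37  (bits of 13 = 1101)
  bit 0 = 1: r = r^2 * 17 mod 37 = 1^2 * 17 = 1*17 = 17
  bit 1 = 1: r = r^2 * 17 mod 37 = 17^2 * 17 = 30*17 = 29
  bit 2 = 0: r = r^2 mod 37 = 29^2 = 27
  bit 3 = 1: r = r^2 * 17 mod 37 = 27^2 * 17 = 26*17 = 35
  -> s = B^a = 35

Answer: 20 17 35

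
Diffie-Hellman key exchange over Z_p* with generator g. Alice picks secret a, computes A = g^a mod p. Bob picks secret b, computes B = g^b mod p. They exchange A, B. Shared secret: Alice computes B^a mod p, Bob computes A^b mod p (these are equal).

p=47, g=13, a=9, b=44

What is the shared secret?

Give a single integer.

A = 13^9 mod 47  (bits of 9 = 1001)
  bit 0 = 1: r = r^2 * 13 mod 47 = 1^2 * 13 = 1*13 = 13
  bit 1 = 0: r = r^2 mod 47 = 13^2 = 28
  bit 2 = 0: r = r^2 mod 47 = 28^2 = 32
  bit 3 = 1: r = r^2 * 13 mod 47 = 32^2 * 13 = 37*13 = 11
  -> A = 11
B = 13^44 mod 47  (bits of 44 = 101100)
  bit 0 = 1: r = r^2 * 13 mod 47 = 1^2 * 13 = 1*13 = 13
  bit 1 = 0: r = r^2 mod 47 = 13^2 = 28
  bit 2 = 1: r = r^2 * 13 mod 47 = 28^2 * 13 = 32*13 = 40
  bit 3 = 1: r = r^2 * 13 mod 47 = 40^2 * 13 = 2*13 = 26
  bit 4 = 0: r = r^2 mod 47 = 26^2 = 18
  bit 5 = 0: r = r^2 mod 47 = 18^2 = 42
  -> B = 42
s = B^a = 42^9 mod 47  (bits of 9 = 1001)
  bit 0 = 1: r = r^2 * 42 mod 47 = 1^2 * 42 = 1*42 = 42
  bit 1 = 0: r = r^2 mod 47 = 42^2 = 25
  bit 2 = 0: r = r^2 mod 47 = 25^2 = 14
  bit 3 = 1: r = r^2 * 42 mod 47 = 14^2 * 42 = 8*42 = 7
  -> s = B^a = 7

Answer: 7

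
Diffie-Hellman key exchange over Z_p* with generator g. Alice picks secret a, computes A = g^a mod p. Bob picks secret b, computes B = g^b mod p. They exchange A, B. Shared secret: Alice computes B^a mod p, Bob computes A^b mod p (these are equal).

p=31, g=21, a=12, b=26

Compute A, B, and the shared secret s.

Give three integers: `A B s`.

A = 21^12 mod 31  (bits of 12 = 1100)
  bit 0 = 1: r = r^2 * 21 mod 31 = 1^2 * 21 = 1*21 = 21
  bit 1 = 1: r = r^2 * 21 mod 31 = 21^2 * 21 = 7*21 = 23
  bit 2 = 0: r = r^2 mod 31 = 23^2 = 2
  bit 3 = 0: r = r^2 mod 31 = 2^2 = 4
  -> A = 4
B = 21^26 mod 31  (bits of 26 = 11010)
  bit 0 = 1: r = r^2 * 21 mod 31 = 1^2 * 21 = 1*21 = 21
  bit 1 = 1: r = r^2 * 21 mod 31 = 21^2 * 21 = 7*21 = 23
  bit 2 = 0: r = r^2 mod 31 = 23^2 = 2
  bit 3 = 1: r = r^2 * 21 mod 31 = 2^2 * 21 = 4*21 = 22
  bit 4 = 0: r = r^2 mod 31 = 22^2 = 19
  -> B = 19
s = B^a = 19^12 mod 31  (bits of 12 = 1100)
  bit 0 = 1: r = r^2 * 19 mod 31 = 1^2 * 19 = 1*19 = 19
  bit 1 = 1: r = r^2 * 19 mod 31 = 19^2 * 19 = 20*19 = 8
  bit 2 = 0: r = r^2 mod 31 = 8^2 = 2
  bit 3 = 0: r = r^2 mod 31 = 2^2 = 4
  -> s = B^a = 4

Answer: 4 19 4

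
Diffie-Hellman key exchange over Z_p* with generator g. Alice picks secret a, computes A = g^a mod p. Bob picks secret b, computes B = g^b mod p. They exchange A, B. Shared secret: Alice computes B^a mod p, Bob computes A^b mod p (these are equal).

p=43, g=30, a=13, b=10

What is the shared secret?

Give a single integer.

Answer: 9

Derivation:
A = 30^13 mod 43  (bits of 13 = 1101)
  bit 0 = 1: r = r^2 * 30 mod 43 = 1^2 * 30 = 1*30 = 30
  bit 1 = 1: r = r^2 * 30 mod 43 = 30^2 * 30 = 40*30 = 39
  bit 2 = 0: r = r^2 mod 43 = 39^2 = 16
  bit 3 = 1: r = r^2 * 30 mod 43 = 16^2 * 30 = 41*30 = 26
  -> A = 26
B = 30^10 mod 43  (bits of 10 = 1010)
  bit 0 = 1: r = r^2 * 30 mod 43 = 1^2 * 30 = 1*30 = 30
  bit 1 = 0: r = r^2 mod 43 = 30^2 = 40
  bit 2 = 1: r = r^2 * 30 mod 43 = 40^2 * 30 = 9*30 = 12
  bit 3 = 0: r = r^2 mod 43 = 12^2 = 15
  -> B = 15
s = B^a = 15^13 mod 43  (bits of 13 = 1101)
  bit 0 = 1: r = r^2 * 15 mod 43 = 1^2 * 15 = 1*15 = 15
  bit 1 = 1: r = r^2 * 15 mod 43 = 15^2 * 15 = 10*15 = 21
  bit 2 = 0: r = r^2 mod 43 = 21^2 = 11
  bit 3 = 1: r = r^2 * 15 mod 43 = 11^2 * 15 = 35*15 = 9
  -> s = B^a = 9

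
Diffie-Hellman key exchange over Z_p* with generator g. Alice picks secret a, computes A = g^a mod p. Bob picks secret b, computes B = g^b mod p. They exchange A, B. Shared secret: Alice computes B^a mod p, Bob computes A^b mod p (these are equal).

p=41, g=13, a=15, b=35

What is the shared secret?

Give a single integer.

Answer: 38

Derivation:
A = 13^15 mod 41  (bits of 15 = 1111)
  bit 0 = 1: r = r^2 * 13 mod 41 = 1^2 * 13 = 1*13 = 13
  bit 1 = 1: r = r^2 * 13 mod 41 = 13^2 * 13 = 5*13 = 24
  bit 2 = 1: r = r^2 * 13 mod 41 = 24^2 * 13 = 2*13 = 26
  bit 3 = 1: r = r^2 * 13 mod 41 = 26^2 * 13 = 20*13 = 14
  -> A = 14
B = 13^35 mod 41  (bits of 35 = 100011)
  bit 0 = 1: r = r^2 * 13 mod 41 = 1^2 * 13 = 1*13 = 13
  bit 1 = 0: r = r^2 mod 41 = 13^2 = 5
  bit 2 = 0: r = r^2 mod 41 = 5^2 = 25
  bit 3 = 0: r = r^2 mod 41 = 25^2 = 10
  bit 4 = 1: r = r^2 * 13 mod 41 = 10^2 * 13 = 18*13 = 29
  bit 5 = 1: r = r^2 * 13 mod 41 = 29^2 * 13 = 21*13 = 27
  -> B = 27
s = B^a = 27^15 mod 41  (bits of 15 = 1111)
  bit 0 = 1: r = r^2 * 27 mod 41 = 1^2 * 27 = 1*27 = 27
  bit 1 = 1: r = r^2 * 27 mod 41 = 27^2 * 27 = 32*27 = 3
  bit 2 = 1: r = r^2 * 27 mod 41 = 3^2 * 27 = 9*27 = 38
  bit 3 = 1: r = r^2 * 27 mod 41 = 38^2 * 27 = 9*27 = 38
  -> s = B^a = 38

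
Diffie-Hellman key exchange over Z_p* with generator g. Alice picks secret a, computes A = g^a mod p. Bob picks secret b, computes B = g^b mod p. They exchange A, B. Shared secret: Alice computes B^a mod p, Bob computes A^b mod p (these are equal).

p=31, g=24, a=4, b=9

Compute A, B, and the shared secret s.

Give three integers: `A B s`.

A = 24^4 mod 31  (bits of 4 = 100)
  bit 0 = 1: r = r^2 * 24 mod 31 = 1^2 * 24 = 1*24 = 24
  bit 1 = 0: r = r^2 mod 31 = 24^2 = 18
  bit 2 = 0: r = r^2 mod 31 = 18^2 = 14
  -> A = 14
B = 24^9 mod 31  (bits of 9 = 1001)
  bit 0 = 1: r = r^2 * 24 mod 31 = 1^2 * 24 = 1*24 = 24
  bit 1 = 0: r = r^2 mod 31 = 24^2 = 18
  bit 2 = 0: r = r^2 mod 31 = 18^2 = 14
  bit 3 = 1: r = r^2 * 24 mod 31 = 14^2 * 24 = 10*24 = 23
  -> B = 23
s = B^a = 23^4 mod 31  (bits of 4 = 100)
  bit 0 = 1: r = r^2 * 23 mod 31 = 1^2 * 23 = 1*23 = 23
  bit 1 = 0: r = r^2 mod 31 = 23^2 = 2
  bit 2 = 0: r = r^2 mod 31 = 2^2 = 4
  -> s = B^a = 4

Answer: 14 23 4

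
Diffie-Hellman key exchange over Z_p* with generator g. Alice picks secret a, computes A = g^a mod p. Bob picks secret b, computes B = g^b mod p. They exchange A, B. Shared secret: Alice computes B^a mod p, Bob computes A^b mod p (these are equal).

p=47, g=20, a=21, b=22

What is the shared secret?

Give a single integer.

A = 20^21 mod 47  (bits of 21 = 10101)
  bit 0 = 1: r = r^2 * 20 mod 47 = 1^2 * 20 = 1*20 = 20
  bit 1 = 0: r = r^2 mod 47 = 20^2 = 24
  bit 2 = 1: r = r^2 * 20 mod 47 = 24^2 * 20 = 12*20 = 5
  bit 3 = 0: r = r^2 mod 47 = 5^2 = 25
  bit 4 = 1: r = r^2 * 20 mod 47 = 25^2 * 20 = 14*20 = 45
  -> A = 45
B = 20^22 mod 47  (bits of 22 = 10110)
  bit 0 = 1: r = r^2 * 20 mod 47 = 1^2 * 20 = 1*20 = 20
  bit 1 = 0: r = r^2 mod 47 = 20^2 = 24
  bit 2 = 1: r = r^2 * 20 mod 47 = 24^2 * 20 = 12*20 = 5
  bit 3 = 1: r = r^2 * 20 mod 47 = 5^2 * 20 = 25*20 = 30
  bit 4 = 0: r = r^2 mod 47 = 30^2 = 7
  -> B = 7
s = B^a = 7^21 mod 47  (bits of 21 = 10101)
  bit 0 = 1: r = r^2 * 7 mod 47 = 1^2 * 7 = 1*7 = 7
  bit 1 = 0: r = r^2 mod 47 = 7^2 = 2
  bit 2 = 1: r = r^2 * 7 mod 47 = 2^2 * 7 = 4*7 = 28
  bit 3 = 0: r = r^2 mod 47 = 28^2 = 32
  bit 4 = 1: r = r^2 * 7 mod 47 = 32^2 * 7 = 37*7 = 24
  -> s = B^a = 24

Answer: 24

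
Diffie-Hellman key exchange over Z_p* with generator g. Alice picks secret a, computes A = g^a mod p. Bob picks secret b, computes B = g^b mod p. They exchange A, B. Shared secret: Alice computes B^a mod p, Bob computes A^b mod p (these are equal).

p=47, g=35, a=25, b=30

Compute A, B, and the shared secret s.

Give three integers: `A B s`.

Answer: 44 42 25

Derivation:
A = 35^25 mod 47  (bits of 25 = 11001)
  bit 0 = 1: r = r^2 * 35 mod 47 = 1^2 * 35 = 1*35 = 35
  bit 1 = 1: r = r^2 * 35 mod 47 = 35^2 * 35 = 3*35 = 11
  bit 2 = 0: r = r^2 mod 47 = 11^2 = 27
  bit 3 = 0: r = r^2 mod 47 = 27^2 = 24
  bit 4 = 1: r = r^2 * 35 mod 47 = 24^2 * 35 = 12*35 = 44
  -> A = 44
B = 35^30 mod 47  (bits of 30 = 11110)
  bit 0 = 1: r = r^2 * 35 mod 47 = 1^2 * 35 = 1*35 = 35
  bit 1 = 1: r = r^2 * 35 mod 47 = 35^2 * 35 = 3*35 = 11
  bit 2 = 1: r = r^2 * 35 mod 47 = 11^2 * 35 = 27*35 = 5
  bit 3 = 1: r = r^2 * 35 mod 47 = 5^2 * 35 = 25*35 = 29
  bit 4 = 0: r = r^2 mod 47 = 29^2 = 42
  -> B = 42
s = B^a = 42^25 mod 47  (bits of 25 = 11001)
  bit 0 = 1: r = r^2 * 42 mod 47 = 1^2 * 42 = 1*42 = 42
  bit 1 = 1: r = r^2 * 42 mod 47 = 42^2 * 42 = 25*42 = 16
  bit 2 = 0: r = r^2 mod 47 = 16^2 = 21
  bit 3 = 0: r = r^2 mod 47 = 21^2 = 18
  bit 4 = 1: r = r^2 * 42 mod 47 = 18^2 * 42 = 42*42 = 25
  -> s = B^a = 25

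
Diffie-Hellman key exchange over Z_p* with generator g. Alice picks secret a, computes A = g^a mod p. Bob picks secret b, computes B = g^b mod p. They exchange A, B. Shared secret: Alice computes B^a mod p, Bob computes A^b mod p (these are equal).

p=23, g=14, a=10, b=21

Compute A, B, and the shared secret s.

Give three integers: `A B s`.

Answer: 18 5 9

Derivation:
A = 14^10 mod 23  (bits of 10 = 1010)
  bit 0 = 1: r = r^2 * 14 mod 23 = 1^2 * 14 = 1*14 = 14
  bit 1 = 0: r = r^2 mod 23 = 14^2 = 12
  bit 2 = 1: r = r^2 * 14 mod 23 = 12^2 * 14 = 6*14 = 15
  bit 3 = 0: r = r^2 mod 23 = 15^2 = 18
  -> A = 18
B = 14^21 mod 23  (bits of 21 = 10101)
  bit 0 = 1: r = r^2 * 14 mod 23 = 1^2 * 14 = 1*14 = 14
  bit 1 = 0: r = r^2 mod 23 = 14^2 = 12
  bit 2 = 1: r = r^2 * 14 mod 23 = 12^2 * 14 = 6*14 = 15
  bit 3 = 0: r = r^2 mod 23 = 15^2 = 18
  bit 4 = 1: r = r^2 * 14 mod 23 = 18^2 * 14 = 2*14 = 5
  -> B = 5
s = B^a = 5^10 mod 23  (bits of 10 = 1010)
  bit 0 = 1: r = r^2 * 5 mod 23 = 1^2 * 5 = 1*5 = 5
  bit 1 = 0: r = r^2 mod 23 = 5^2 = 2
  bit 2 = 1: r = r^2 * 5 mod 23 = 2^2 * 5 = 4*5 = 20
  bit 3 = 0: r = r^2 mod 23 = 20^2 = 9
  -> s = B^a = 9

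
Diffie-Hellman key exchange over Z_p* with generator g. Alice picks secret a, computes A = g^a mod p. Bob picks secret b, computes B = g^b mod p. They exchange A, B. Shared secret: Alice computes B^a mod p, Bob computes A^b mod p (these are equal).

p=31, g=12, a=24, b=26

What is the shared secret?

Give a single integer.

A = 12^24 mod 31  (bits of 24 = 11000)
  bit 0 = 1: r = r^2 * 12 mod 31 = 1^2 * 12 = 1*12 = 12
  bit 1 = 1: r = r^2 * 12 mod 31 = 12^2 * 12 = 20*12 = 23
  bit 2 = 0: r = r^2 mod 31 = 23^2 = 2
  bit 3 = 0: r = r^2 mod 31 = 2^2 = 4
  bit 4 = 0: r = r^2 mod 31 = 4^2 = 16
  -> A = 16
B = 12^26 mod 31  (bits of 26 = 11010)
  bit 0 = 1: r = r^2 * 12 mod 31 = 1^2 * 12 = 1*12 = 12
  bit 1 = 1: r = r^2 * 12 mod 31 = 12^2 * 12 = 20*12 = 23
  bit 2 = 0: r = r^2 mod 31 = 23^2 = 2
  bit 3 = 1: r = r^2 * 12 mod 31 = 2^2 * 12 = 4*12 = 17
  bit 4 = 0: r = r^2 mod 31 = 17^2 = 10
  -> B = 10
s = B^a = 10^24 mod 31  (bits of 24 = 11000)
  bit 0 = 1: r = r^2 * 10 mod 31 = 1^2 * 10 = 1*10 = 10
  bit 1 = 1: r = r^2 * 10 mod 31 = 10^2 * 10 = 7*10 = 8
  bit 2 = 0: r = r^2 mod 31 = 8^2 = 2
  bit 3 = 0: r = r^2 mod 31 = 2^2 = 4
  bit 4 = 0: r = r^2 mod 31 = 4^2 = 16
  -> s = B^a = 16

Answer: 16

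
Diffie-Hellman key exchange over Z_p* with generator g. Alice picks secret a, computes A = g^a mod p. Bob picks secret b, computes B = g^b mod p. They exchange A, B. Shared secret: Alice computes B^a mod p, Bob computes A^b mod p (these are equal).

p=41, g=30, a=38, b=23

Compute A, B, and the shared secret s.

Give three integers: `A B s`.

A = 30^38 mod 41  (bits of 38 = 100110)
  bit 0 = 1: r = r^2 * 30 mod 41 = 1^2 * 30 = 1*30 = 30
  bit 1 = 0: r = r^2 mod 41 = 30^2 = 39
  bit 2 = 0: r = r^2 mod 41 = 39^2 = 4
  bit 3 = 1: r = r^2 * 30 mod 41 = 4^2 * 30 = 16*30 = 29
  bit 4 = 1: r = r^2 * 30 mod 41 = 29^2 * 30 = 21*30 = 15
  bit 5 = 0: r = r^2 mod 41 = 15^2 = 20
  -> A = 20
B = 30^23 mod 41  (bits of 23 = 10111)
  bit 0 = 1: r = r^2 * 30 mod 41 = 1^2 * 30 = 1*30 = 30
  bit 1 = 0: r = r^2 mod 41 = 30^2 = 39
  bit 2 = 1: r = r^2 * 30 mod 41 = 39^2 * 30 = 4*30 = 38
  bit 3 = 1: r = r^2 * 30 mod 41 = 38^2 * 30 = 9*30 = 24
  bit 4 = 1: r = r^2 * 30 mod 41 = 24^2 * 30 = 2*30 = 19
  -> B = 19
s = B^a = 19^38 mod 41  (bits of 38 = 100110)
  bit 0 = 1: r = r^2 * 19 mod 41 = 1^2 * 19 = 1*19 = 19
  bit 1 = 0: r = r^2 mod 41 = 19^2 = 33
  bit 2 = 0: r = r^2 mod 41 = 33^2 = 23
  bit 3 = 1: r = r^2 * 19 mod 41 = 23^2 * 19 = 37*19 = 6
  bit 4 = 1: r = r^2 * 19 mod 41 = 6^2 * 19 = 36*19 = 28
  bit 5 = 0: r = r^2 mod 41 = 28^2 = 5
  -> s = B^a = 5

Answer: 20 19 5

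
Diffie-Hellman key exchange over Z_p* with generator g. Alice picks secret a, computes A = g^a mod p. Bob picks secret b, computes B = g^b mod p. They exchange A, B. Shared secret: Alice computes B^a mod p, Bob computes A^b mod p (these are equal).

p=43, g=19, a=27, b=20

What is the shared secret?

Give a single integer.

Answer: 4

Derivation:
A = 19^27 mod 43  (bits of 27 = 11011)
  bit 0 = 1: r = r^2 * 19 mod 43 = 1^2 * 19 = 1*19 = 19
  bit 1 = 1: r = r^2 * 19 mod 43 = 19^2 * 19 = 17*19 = 22
  bit 2 = 0: r = r^2 mod 43 = 22^2 = 11
  bit 3 = 1: r = r^2 * 19 mod 43 = 11^2 * 19 = 35*19 = 20
  bit 4 = 1: r = r^2 * 19 mod 43 = 20^2 * 19 = 13*19 = 32
  -> A = 32
B = 19^20 mod 43  (bits of 20 = 10100)
  bit 0 = 1: r = r^2 * 19 mod 43 = 1^2 * 19 = 1*19 = 19
  bit 1 = 0: r = r^2 mod 43 = 19^2 = 17
  bit 2 = 1: r = r^2 * 19 mod 43 = 17^2 * 19 = 31*19 = 30
  bit 3 = 0: r = r^2 mod 43 = 30^2 = 40
  bit 4 = 0: r = r^2 mod 43 = 40^2 = 9
  -> B = 9
s = B^a = 9^27 mod 43  (bits of 27 = 11011)
  bit 0 = 1: r = r^2 * 9 mod 43 = 1^2 * 9 = 1*9 = 9
  bit 1 = 1: r = r^2 * 9 mod 43 = 9^2 * 9 = 38*9 = 41
  bit 2 = 0: r = r^2 mod 43 = 41^2 = 4
  bit 3 = 1: r = r^2 * 9 mod 43 = 4^2 * 9 = 16*9 = 15
  bit 4 = 1: r = r^2 * 9 mod 43 = 15^2 * 9 = 10*9 = 4
  -> s = B^a = 4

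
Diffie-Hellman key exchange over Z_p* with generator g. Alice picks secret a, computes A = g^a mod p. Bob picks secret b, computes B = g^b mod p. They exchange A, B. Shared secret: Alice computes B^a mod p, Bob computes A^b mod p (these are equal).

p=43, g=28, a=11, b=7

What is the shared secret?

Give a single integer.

Answer: 37

Derivation:
A = 28^11 mod 43  (bits of 11 = 1011)
  bit 0 = 1: r = r^2 * 28 mod 43 = 1^2 * 28 = 1*28 = 28
  bit 1 = 0: r = r^2 mod 43 = 28^2 = 10
  bit 2 = 1: r = r^2 * 28 mod 43 = 10^2 * 28 = 14*28 = 5
  bit 3 = 1: r = r^2 * 28 mod 43 = 5^2 * 28 = 25*28 = 12
  -> A = 12
B = 28^7 mod 43  (bits of 7 = 111)
  bit 0 = 1: r = r^2 * 28 mod 43 = 1^2 * 28 = 1*28 = 28
  bit 1 = 1: r = r^2 * 28 mod 43 = 28^2 * 28 = 10*28 = 22
  bit 2 = 1: r = r^2 * 28 mod 43 = 22^2 * 28 = 11*28 = 7
  -> B = 7
s = B^a = 7^11 mod 43  (bits of 11 = 1011)
  bit 0 = 1: r = r^2 * 7 mod 43 = 1^2 * 7 = 1*7 = 7
  bit 1 = 0: r = r^2 mod 43 = 7^2 = 6
  bit 2 = 1: r = r^2 * 7 mod 43 = 6^2 * 7 = 36*7 = 37
  bit 3 = 1: r = r^2 * 7 mod 43 = 37^2 * 7 = 36*7 = 37
  -> s = B^a = 37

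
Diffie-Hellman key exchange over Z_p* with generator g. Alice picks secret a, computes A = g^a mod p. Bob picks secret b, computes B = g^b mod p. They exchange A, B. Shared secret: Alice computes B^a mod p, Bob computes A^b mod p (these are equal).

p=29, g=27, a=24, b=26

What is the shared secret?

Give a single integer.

Answer: 24

Derivation:
A = 27^24 mod 29  (bits of 24 = 11000)
  bit 0 = 1: r = r^2 * 27 mod 29 = 1^2 * 27 = 1*27 = 27
  bit 1 = 1: r = r^2 * 27 mod 29 = 27^2 * 27 = 4*27 = 21
  bit 2 = 0: r = r^2 mod 29 = 21^2 = 6
  bit 3 = 0: r = r^2 mod 29 = 6^2 = 7
  bit 4 = 0: r = r^2 mod 29 = 7^2 = 20
  -> A = 20
B = 27^26 mod 29  (bits of 26 = 11010)
  bit 0 = 1: r = r^2 * 27 mod 29 = 1^2 * 27 = 1*27 = 27
  bit 1 = 1: r = r^2 * 27 mod 29 = 27^2 * 27 = 4*27 = 21
  bit 2 = 0: r = r^2 mod 29 = 21^2 = 6
  bit 3 = 1: r = r^2 * 27 mod 29 = 6^2 * 27 = 7*27 = 15
  bit 4 = 0: r = r^2 mod 29 = 15^2 = 22
  -> B = 22
s = B^a = 22^24 mod 29  (bits of 24 = 11000)
  bit 0 = 1: r = r^2 * 22 mod 29 = 1^2 * 22 = 1*22 = 22
  bit 1 = 1: r = r^2 * 22 mod 29 = 22^2 * 22 = 20*22 = 5
  bit 2 = 0: r = r^2 mod 29 = 5^2 = 25
  bit 3 = 0: r = r^2 mod 29 = 25^2 = 16
  bit 4 = 0: r = r^2 mod 29 = 16^2 = 24
  -> s = B^a = 24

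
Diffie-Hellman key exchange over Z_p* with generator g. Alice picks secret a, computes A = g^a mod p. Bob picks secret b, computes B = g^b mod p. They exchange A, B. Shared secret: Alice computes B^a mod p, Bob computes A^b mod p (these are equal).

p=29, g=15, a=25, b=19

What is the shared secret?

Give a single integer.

A = 15^25 mod 29  (bits of 25 = 11001)
  bit 0 = 1: r = r^2 * 15 mod 29 = 1^2 * 15 = 1*15 = 15
  bit 1 = 1: r = r^2 * 15 mod 29 = 15^2 * 15 = 22*15 = 11
  bit 2 = 0: r = r^2 mod 29 = 11^2 = 5
  bit 3 = 0: r = r^2 mod 29 = 5^2 = 25
  bit 4 = 1: r = r^2 * 15 mod 29 = 25^2 * 15 = 16*15 = 8
  -> A = 8
B = 15^19 mod 29  (bits of 19 = 10011)
  bit 0 = 1: r = r^2 * 15 mod 29 = 1^2 * 15 = 1*15 = 15
  bit 1 = 0: r = r^2 mod 29 = 15^2 = 22
  bit 2 = 0: r = r^2 mod 29 = 22^2 = 20
  bit 3 = 1: r = r^2 * 15 mod 29 = 20^2 * 15 = 23*15 = 26
  bit 4 = 1: r = r^2 * 15 mod 29 = 26^2 * 15 = 9*15 = 19
  -> B = 19
s = B^a = 19^25 mod 29  (bits of 25 = 11001)
  bit 0 = 1: r = r^2 * 19 mod 29 = 1^2 * 19 = 1*19 = 19
  bit 1 = 1: r = r^2 * 19 mod 29 = 19^2 * 19 = 13*19 = 15
  bit 2 = 0: r = r^2 mod 29 = 15^2 = 22
  bit 3 = 0: r = r^2 mod 29 = 22^2 = 20
  bit 4 = 1: r = r^2 * 19 mod 29 = 20^2 * 19 = 23*19 = 2
  -> s = B^a = 2

Answer: 2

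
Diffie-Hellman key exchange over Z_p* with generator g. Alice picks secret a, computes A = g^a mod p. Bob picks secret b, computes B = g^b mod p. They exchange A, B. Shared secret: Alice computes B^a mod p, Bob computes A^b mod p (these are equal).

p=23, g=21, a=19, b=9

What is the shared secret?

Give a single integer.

Answer: 5

Derivation:
A = 21^19 mod 23  (bits of 19 = 10011)
  bit 0 = 1: r = r^2 * 21 mod 23 = 1^2 * 21 = 1*21 = 21
  bit 1 = 0: r = r^2 mod 23 = 21^2 = 4
  bit 2 = 0: r = r^2 mod 23 = 4^2 = 16
  bit 3 = 1: r = r^2 * 21 mod 23 = 16^2 * 21 = 3*21 = 17
  bit 4 = 1: r = r^2 * 21 mod 23 = 17^2 * 21 = 13*21 = 20
  -> A = 20
B = 21^9 mod 23  (bits of 9 = 1001)
  bit 0 = 1: r = r^2 * 21 mod 23 = 1^2 * 21 = 1*21 = 21
  bit 1 = 0: r = r^2 mod 23 = 21^2 = 4
  bit 2 = 0: r = r^2 mod 23 = 4^2 = 16
  bit 3 = 1: r = r^2 * 21 mod 23 = 16^2 * 21 = 3*21 = 17
  -> B = 17
s = B^a = 17^19 mod 23  (bits of 19 = 10011)
  bit 0 = 1: r = r^2 * 17 mod 23 = 1^2 * 17 = 1*17 = 17
  bit 1 = 0: r = r^2 mod 23 = 17^2 = 13
  bit 2 = 0: r = r^2 mod 23 = 13^2 = 8
  bit 3 = 1: r = r^2 * 17 mod 23 = 8^2 * 17 = 18*17 = 7
  bit 4 = 1: r = r^2 * 17 mod 23 = 7^2 * 17 = 3*17 = 5
  -> s = B^a = 5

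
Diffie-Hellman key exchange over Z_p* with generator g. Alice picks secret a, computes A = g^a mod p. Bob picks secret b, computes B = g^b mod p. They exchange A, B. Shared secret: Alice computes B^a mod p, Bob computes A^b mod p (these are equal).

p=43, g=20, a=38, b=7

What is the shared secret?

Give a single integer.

Answer: 36

Derivation:
A = 20^38 mod 43  (bits of 38 = 100110)
  bit 0 = 1: r = r^2 * 20 mod 43 = 1^2 * 20 = 1*20 = 20
  bit 1 = 0: r = r^2 mod 43 = 20^2 = 13
  bit 2 = 0: r = r^2 mod 43 = 13^2 = 40
  bit 3 = 1: r = r^2 * 20 mod 43 = 40^2 * 20 = 9*20 = 8
  bit 4 = 1: r = r^2 * 20 mod 43 = 8^2 * 20 = 21*20 = 33
  bit 5 = 0: r = r^2 mod 43 = 33^2 = 14
  -> A = 14
B = 20^7 mod 43  (bits of 7 = 111)
  bit 0 = 1: r = r^2 * 20 mod 43 = 1^2 * 20 = 1*20 = 20
  bit 1 = 1: r = r^2 * 20 mod 43 = 20^2 * 20 = 13*20 = 2
  bit 2 = 1: r = r^2 * 20 mod 43 = 2^2 * 20 = 4*20 = 37
  -> B = 37
s = B^a = 37^38 mod 43  (bits of 38 = 100110)
  bit 0 = 1: r = r^2 * 37 mod 43 = 1^2 * 37 = 1*37 = 37
  bit 1 = 0: r = r^2 mod 43 = 37^2 = 36
  bit 2 = 0: r = r^2 mod 43 = 36^2 = 6
  bit 3 = 1: r = r^2 * 37 mod 43 = 6^2 * 37 = 36*37 = 42
  bit 4 = 1: r = r^2 * 37 mod 43 = 42^2 * 37 = 1*37 = 37
  bit 5 = 0: r = r^2 mod 43 = 37^2 = 36
  -> s = B^a = 36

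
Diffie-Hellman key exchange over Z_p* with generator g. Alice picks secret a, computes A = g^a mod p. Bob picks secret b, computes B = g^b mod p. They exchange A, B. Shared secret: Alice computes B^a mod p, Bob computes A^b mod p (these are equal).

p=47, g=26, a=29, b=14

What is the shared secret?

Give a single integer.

Answer: 32

Derivation:
A = 26^29 mod 47  (bits of 29 = 11101)
  bit 0 = 1: r = r^2 * 26 mod 47 = 1^2 * 26 = 1*26 = 26
  bit 1 = 1: r = r^2 * 26 mod 47 = 26^2 * 26 = 18*26 = 45
  bit 2 = 1: r = r^2 * 26 mod 47 = 45^2 * 26 = 4*26 = 10
  bit 3 = 0: r = r^2 mod 47 = 10^2 = 6
  bit 4 = 1: r = r^2 * 26 mod 47 = 6^2 * 26 = 36*26 = 43
  -> A = 43
B = 26^14 mod 47  (bits of 14 = 1110)
  bit 0 = 1: r = r^2 * 26 mod 47 = 1^2 * 26 = 1*26 = 26
  bit 1 = 1: r = r^2 * 26 mod 47 = 26^2 * 26 = 18*26 = 45
  bit 2 = 1: r = r^2 * 26 mod 47 = 45^2 * 26 = 4*26 = 10
  bit 3 = 0: r = r^2 mod 47 = 10^2 = 6
  -> B = 6
s = B^a = 6^29 mod 47  (bits of 29 = 11101)
  bit 0 = 1: r = r^2 * 6 mod 47 = 1^2 * 6 = 1*6 = 6
  bit 1 = 1: r = r^2 * 6 mod 47 = 6^2 * 6 = 36*6 = 28
  bit 2 = 1: r = r^2 * 6 mod 47 = 28^2 * 6 = 32*6 = 4
  bit 3 = 0: r = r^2 mod 47 = 4^2 = 16
  bit 4 = 1: r = r^2 * 6 mod 47 = 16^2 * 6 = 21*6 = 32
  -> s = B^a = 32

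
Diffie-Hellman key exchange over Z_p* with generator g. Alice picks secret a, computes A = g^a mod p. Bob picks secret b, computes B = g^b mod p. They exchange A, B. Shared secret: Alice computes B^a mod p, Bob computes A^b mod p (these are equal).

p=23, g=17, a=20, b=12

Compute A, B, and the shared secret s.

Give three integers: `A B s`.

Answer: 16 6 16

Derivation:
A = 17^20 mod 23  (bits of 20 = 10100)
  bit 0 = 1: r = r^2 * 17 mod 23 = 1^2 * 17 = 1*17 = 17
  bit 1 = 0: r = r^2 mod 23 = 17^2 = 13
  bit 2 = 1: r = r^2 * 17 mod 23 = 13^2 * 17 = 8*17 = 21
  bit 3 = 0: r = r^2 mod 23 = 21^2 = 4
  bit 4 = 0: r = r^2 mod 23 = 4^2 = 16
  -> A = 16
B = 17^12 mod 23  (bits of 12 = 1100)
  bit 0 = 1: r = r^2 * 17 mod 23 = 1^2 * 17 = 1*17 = 17
  bit 1 = 1: r = r^2 * 17 mod 23 = 17^2 * 17 = 13*17 = 14
  bit 2 = 0: r = r^2 mod 23 = 14^2 = 12
  bit 3 = 0: r = r^2 mod 23 = 12^2 = 6
  -> B = 6
s = B^a = 6^20 mod 23  (bits of 20 = 10100)
  bit 0 = 1: r = r^2 * 6 mod 23 = 1^2 * 6 = 1*6 = 6
  bit 1 = 0: r = r^2 mod 23 = 6^2 = 13
  bit 2 = 1: r = r^2 * 6 mod 23 = 13^2 * 6 = 8*6 = 2
  bit 3 = 0: r = r^2 mod 23 = 2^2 = 4
  bit 4 = 0: r = r^2 mod 23 = 4^2 = 16
  -> s = B^a = 16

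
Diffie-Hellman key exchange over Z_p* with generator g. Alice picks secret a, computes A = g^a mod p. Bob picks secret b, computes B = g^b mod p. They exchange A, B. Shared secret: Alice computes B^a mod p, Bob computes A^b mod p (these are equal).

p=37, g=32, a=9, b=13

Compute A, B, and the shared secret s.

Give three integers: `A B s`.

A = 32^9 mod 37  (bits of 9 = 1001)
  bit 0 = 1: r = r^2 * 32 mod 37 = 1^2 * 32 = 1*32 = 32
  bit 1 = 0: r = r^2 mod 37 = 32^2 = 25
  bit 2 = 0: r = r^2 mod 37 = 25^2 = 33
  bit 3 = 1: r = r^2 * 32 mod 37 = 33^2 * 32 = 16*32 = 31
  -> A = 31
B = 32^13 mod 37  (bits of 13 = 1101)
  bit 0 = 1: r = r^2 * 32 mod 37 = 1^2 * 32 = 1*32 = 32
  bit 1 = 1: r = r^2 * 32 mod 37 = 32^2 * 32 = 25*32 = 23
  bit 2 = 0: r = r^2 mod 37 = 23^2 = 11
  bit 3 = 1: r = r^2 * 32 mod 37 = 11^2 * 32 = 10*32 = 24
  -> B = 24
s = B^a = 24^9 mod 37  (bits of 9 = 1001)
  bit 0 = 1: r = r^2 * 24 mod 37 = 1^2 * 24 = 1*24 = 24
  bit 1 = 0: r = r^2 mod 37 = 24^2 = 21
  bit 2 = 0: r = r^2 mod 37 = 21^2 = 34
  bit 3 = 1: r = r^2 * 24 mod 37 = 34^2 * 24 = 9*24 = 31
  -> s = B^a = 31

Answer: 31 24 31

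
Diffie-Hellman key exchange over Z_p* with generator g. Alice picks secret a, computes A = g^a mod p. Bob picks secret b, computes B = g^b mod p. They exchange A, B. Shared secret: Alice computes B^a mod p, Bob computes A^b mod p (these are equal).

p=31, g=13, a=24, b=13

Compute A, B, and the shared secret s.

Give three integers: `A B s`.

A = 13^24 mod 31  (bits of 24 = 11000)
  bit 0 = 1: r = r^2 * 13 mod 31 = 1^2 * 13 = 1*13 = 13
  bit 1 = 1: r = r^2 * 13 mod 31 = 13^2 * 13 = 14*13 = 27
  bit 2 = 0: r = r^2 mod 31 = 27^2 = 16
  bit 3 = 0: r = r^2 mod 31 = 16^2 = 8
  bit 4 = 0: r = r^2 mod 31 = 8^2 = 2
  -> A = 2
B = 13^13 mod 31  (bits of 13 = 1101)
  bit 0 = 1: r = r^2 * 13 mod 31 = 1^2 * 13 = 1*13 = 13
  bit 1 = 1: r = r^2 * 13 mod 31 = 13^2 * 13 = 14*13 = 27
  bit 2 = 0: r = r^2 mod 31 = 27^2 = 16
  bit 3 = 1: r = r^2 * 13 mod 31 = 16^2 * 13 = 8*13 = 11
  -> B = 11
s = B^a = 11^24 mod 31  (bits of 24 = 11000)
  bit 0 = 1: r = r^2 * 11 mod 31 = 1^2 * 11 = 1*11 = 11
  bit 1 = 1: r = r^2 * 11 mod 31 = 11^2 * 11 = 28*11 = 29
  bit 2 = 0: r = r^2 mod 31 = 29^2 = 4
  bit 3 = 0: r = r^2 mod 31 = 4^2 = 16
  bit 4 = 0: r = r^2 mod 31 = 16^2 = 8
  -> s = B^a = 8

Answer: 2 11 8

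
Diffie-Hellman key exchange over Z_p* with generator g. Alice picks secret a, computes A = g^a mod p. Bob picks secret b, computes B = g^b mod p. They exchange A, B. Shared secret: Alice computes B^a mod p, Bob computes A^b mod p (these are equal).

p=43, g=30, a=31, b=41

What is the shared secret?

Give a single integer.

A = 30^31 mod 43  (bits of 31 = 11111)
  bit 0 = 1: r = r^2 * 30 mod 43 = 1^2 * 30 = 1*30 = 30
  bit 1 = 1: r = r^2 * 30 mod 43 = 30^2 * 30 = 40*30 = 39
  bit 2 = 1: r = r^2 * 30 mod 43 = 39^2 * 30 = 16*30 = 7
  bit 3 = 1: r = r^2 * 30 mod 43 = 7^2 * 30 = 6*30 = 8
  bit 4 = 1: r = r^2 * 30 mod 43 = 8^2 * 30 = 21*30 = 28
  -> A = 28
B = 30^41 mod 43  (bits of 41 = 101001)
  bit 0 = 1: r = r^2 * 30 mod 43 = 1^2 * 30 = 1*30 = 30
  bit 1 = 0: r = r^2 mod 43 = 30^2 = 40
  bit 2 = 1: r = r^2 * 30 mod 43 = 40^2 * 30 = 9*30 = 12
  bit 3 = 0: r = r^2 mod 43 = 12^2 = 15
  bit 4 = 0: r = r^2 mod 43 = 15^2 = 10
  bit 5 = 1: r = r^2 * 30 mod 43 = 10^2 * 30 = 14*30 = 33
  -> B = 33
s = B^a = 33^31 mod 43  (bits of 31 = 11111)
  bit 0 = 1: r = r^2 * 33 mod 43 = 1^2 * 33 = 1*33 = 33
  bit 1 = 1: r = r^2 * 33 mod 43 = 33^2 * 33 = 14*33 = 32
  bit 2 = 1: r = r^2 * 33 mod 43 = 32^2 * 33 = 35*33 = 37
  bit 3 = 1: r = r^2 * 33 mod 43 = 37^2 * 33 = 36*33 = 27
  bit 4 = 1: r = r^2 * 33 mod 43 = 27^2 * 33 = 41*33 = 20
  -> s = B^a = 20

Answer: 20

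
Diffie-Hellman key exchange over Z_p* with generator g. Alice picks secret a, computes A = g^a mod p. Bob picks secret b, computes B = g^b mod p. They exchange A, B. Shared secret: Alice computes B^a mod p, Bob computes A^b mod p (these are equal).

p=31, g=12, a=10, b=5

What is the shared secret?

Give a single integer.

Answer: 5

Derivation:
A = 12^10 mod 31  (bits of 10 = 1010)
  bit 0 = 1: r = r^2 * 12 mod 31 = 1^2 * 12 = 1*12 = 12
  bit 1 = 0: r = r^2 mod 31 = 12^2 = 20
  bit 2 = 1: r = r^2 * 12 mod 31 = 20^2 * 12 = 28*12 = 26
  bit 3 = 0: r = r^2 mod 31 = 26^2 = 25
  -> A = 25
B = 12^5 mod 31  (bits of 5 = 101)
  bit 0 = 1: r = r^2 * 12 mod 31 = 1^2 * 12 = 1*12 = 12
  bit 1 = 0: r = r^2 mod 31 = 12^2 = 20
  bit 2 = 1: r = r^2 * 12 mod 31 = 20^2 * 12 = 28*12 = 26
  -> B = 26
s = B^a = 26^10 mod 31  (bits of 10 = 1010)
  bit 0 = 1: r = r^2 * 26 mod 31 = 1^2 * 26 = 1*26 = 26
  bit 1 = 0: r = r^2 mod 31 = 26^2 = 25
  bit 2 = 1: r = r^2 * 26 mod 31 = 25^2 * 26 = 5*26 = 6
  bit 3 = 0: r = r^2 mod 31 = 6^2 = 5
  -> s = B^a = 5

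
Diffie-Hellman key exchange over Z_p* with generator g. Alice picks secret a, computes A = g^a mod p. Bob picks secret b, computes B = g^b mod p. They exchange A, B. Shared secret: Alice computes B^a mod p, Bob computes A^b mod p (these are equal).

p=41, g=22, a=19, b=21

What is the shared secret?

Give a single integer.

A = 22^19 mod 41  (bits of 19 = 10011)
  bit 0 = 1: r = r^2 * 22 mod 41 = 1^2 * 22 = 1*22 = 22
  bit 1 = 0: r = r^2 mod 41 = 22^2 = 33
  bit 2 = 0: r = r^2 mod 41 = 33^2 = 23
  bit 3 = 1: r = r^2 * 22 mod 41 = 23^2 * 22 = 37*22 = 35
  bit 4 = 1: r = r^2 * 22 mod 41 = 35^2 * 22 = 36*22 = 13
  -> A = 13
B = 22^21 mod 41  (bits of 21 = 10101)
  bit 0 = 1: r = r^2 * 22 mod 41 = 1^2 * 22 = 1*22 = 22
  bit 1 = 0: r = r^2 mod 41 = 22^2 = 33
  bit 2 = 1: r = r^2 * 22 mod 41 = 33^2 * 22 = 23*22 = 14
  bit 3 = 0: r = r^2 mod 41 = 14^2 = 32
  bit 4 = 1: r = r^2 * 22 mod 41 = 32^2 * 22 = 40*22 = 19
  -> B = 19
s = B^a = 19^19 mod 41  (bits of 19 = 10011)
  bit 0 = 1: r = r^2 * 19 mod 41 = 1^2 * 19 = 1*19 = 19
  bit 1 = 0: r = r^2 mod 41 = 19^2 = 33
  bit 2 = 0: r = r^2 mod 41 = 33^2 = 23
  bit 3 = 1: r = r^2 * 19 mod 41 = 23^2 * 19 = 37*19 = 6
  bit 4 = 1: r = r^2 * 19 mod 41 = 6^2 * 19 = 36*19 = 28
  -> s = B^a = 28

Answer: 28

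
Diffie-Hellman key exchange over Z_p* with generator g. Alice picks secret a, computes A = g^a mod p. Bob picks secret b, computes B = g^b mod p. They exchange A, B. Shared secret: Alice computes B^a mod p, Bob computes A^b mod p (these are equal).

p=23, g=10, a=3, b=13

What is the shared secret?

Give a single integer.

A = 10^3 mod 23  (bits of 3 = 11)
  bit 0 = 1: r = r^2 * 10 mod 23 = 1^2 * 10 = 1*10 = 10
  bit 1 = 1: r = r^2 * 10 mod 23 = 10^2 * 10 = 8*10 = 11
  -> A = 11
B = 10^13 mod 23  (bits of 13 = 1101)
  bit 0 = 1: r = r^2 * 10 mod 23 = 1^2 * 10 = 1*10 = 10
  bit 1 = 1: r = r^2 * 10 mod 23 = 10^2 * 10 = 8*10 = 11
  bit 2 = 0: r = r^2 mod 23 = 11^2 = 6
  bit 3 = 1: r = r^2 * 10 mod 23 = 6^2 * 10 = 13*10 = 15
  -> B = 15
s = B^a = 15^3 mod 23  (bits of 3 = 11)
  bit 0 = 1: r = r^2 * 15 mod 23 = 1^2 * 15 = 1*15 = 15
  bit 1 = 1: r = r^2 * 15 mod 23 = 15^2 * 15 = 18*15 = 17
  -> s = B^a = 17

Answer: 17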